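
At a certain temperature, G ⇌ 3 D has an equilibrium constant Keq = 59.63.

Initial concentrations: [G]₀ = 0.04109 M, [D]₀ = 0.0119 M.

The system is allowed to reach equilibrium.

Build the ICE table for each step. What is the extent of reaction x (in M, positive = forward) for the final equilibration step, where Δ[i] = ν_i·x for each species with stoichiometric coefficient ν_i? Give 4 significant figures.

x = 0.04105 M

Q₀ = 4.1011e-05 vs Keq = 59.63 ⇒ Q<K, forward
Step 1:
                  G         D
  init      0.04109    0.0119
  Δ        -0.04105    0.1231
  eq      4.1303e-05     0.135
  solve Keq expr → x = 0.04105; check Q = 59.63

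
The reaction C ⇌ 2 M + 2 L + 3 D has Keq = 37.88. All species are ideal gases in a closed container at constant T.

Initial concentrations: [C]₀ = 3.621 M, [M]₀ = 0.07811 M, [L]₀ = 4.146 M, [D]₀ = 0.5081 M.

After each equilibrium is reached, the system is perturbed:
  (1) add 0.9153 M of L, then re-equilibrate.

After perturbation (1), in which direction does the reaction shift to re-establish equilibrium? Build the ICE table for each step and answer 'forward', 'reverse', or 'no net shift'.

Direction: reverse

Q₀ = 0.003799 vs Keq = 37.88 ⇒ Q<K, forward
Step 1:
                  C         M         L         D
  Initial     3.621   0.07811     4.146    0.5081
  Change    -0.4244    0.8487    0.8487     1.273
  Equil       3.197    0.9268     4.995     1.781
  solve Keq expr → x = 0.4244; check Q = 37.88
Then add 0.9153 M of L.
Step 2:
                  C         M         L         D
  Initial     3.197    0.9268      5.91     1.781
  Change    0.03159  -0.06318  -0.06318  -0.09476
  Equil       3.228    0.8636     5.847     1.686
  solve Keq expr → x = -0.03159; check Q = 37.88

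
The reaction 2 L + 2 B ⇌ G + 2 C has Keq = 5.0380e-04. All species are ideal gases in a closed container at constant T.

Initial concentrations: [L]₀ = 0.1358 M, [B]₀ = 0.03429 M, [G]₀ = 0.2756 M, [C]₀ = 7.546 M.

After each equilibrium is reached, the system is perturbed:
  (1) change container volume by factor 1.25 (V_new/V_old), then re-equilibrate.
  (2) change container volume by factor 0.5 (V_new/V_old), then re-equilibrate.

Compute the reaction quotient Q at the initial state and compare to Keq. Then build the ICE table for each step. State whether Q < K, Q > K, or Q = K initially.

Q₀ = 7.2373e+05; Q > K (proceeds reverse)

Q₀ = 7.2373e+05 vs Keq = 5.0380e-04 ⇒ Q>K, reverse
Step 1:
                    L           B           G           C
  init         0.1358     0.03429      0.2756       7.546
  Δ            0.5512      0.5512     -0.2756     -0.5512
  eq            0.687      0.5855  1.6659e-06       6.995
  solve Keq expr → x = -0.2756; check Q = 5.0380e-04
Then change container volume by factor 1.25 (V_new/V_old).
Step 2:
                    L           B           G           C
  init         0.5496      0.4684  1.3327e-06       5.596
  Δ        5.3308e-07  5.3308e-07 -2.6654e-07 -5.3308e-07
  eq           0.5496      0.4684  1.0662e-06       5.596
  solve Keq expr → x = -2.6654e-07; check Q = 5.0380e-04
Then change container volume by factor 0.5 (V_new/V_old).
Step 3:
                    L           B           G           C
  init          1.099      0.9368  2.1324e-06       11.19
  Δ       -4.2646e-06 -4.2646e-06  2.1323e-06  4.2646e-06
  eq            1.099      0.9368  4.2647e-06       11.19
  solve Keq expr → x = 2.1323e-06; check Q = 5.0380e-04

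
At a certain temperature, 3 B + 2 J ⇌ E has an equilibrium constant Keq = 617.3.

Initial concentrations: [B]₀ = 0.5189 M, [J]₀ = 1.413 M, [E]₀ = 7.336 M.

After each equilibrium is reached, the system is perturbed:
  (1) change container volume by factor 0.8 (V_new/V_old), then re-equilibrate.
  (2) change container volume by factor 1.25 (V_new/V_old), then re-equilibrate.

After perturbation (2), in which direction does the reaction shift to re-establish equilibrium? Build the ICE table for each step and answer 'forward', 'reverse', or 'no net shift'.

Q₀ = 26.3 vs Keq = 617.3 ⇒ Q<K, forward
Step 1:
                    B           J           E
  init         0.5189       1.413       7.336
  Δ           -0.3161     -0.2107      0.1054
  eq           0.2028       1.202       7.441
  solve Keq expr → x = 0.1054; check Q = 617.3
Then change container volume by factor 0.8 (V_new/V_old).
Step 2:
                    B           J           E
  init         0.2535       1.503       9.302
  Δ          -0.06159    -0.04106     0.02053
  eq           0.1919       1.462       9.322
  solve Keq expr → x = 0.02053; check Q = 617.3
Then change container volume by factor 1.25 (V_new/V_old).
Step 3:
                    B           J           E
  init         0.1535       1.169       7.458
  Δ           0.04927     0.03285    -0.01642
  eq           0.2028       1.202       7.441
  solve Keq expr → x = -0.01642; check Q = 617.3

Direction: reverse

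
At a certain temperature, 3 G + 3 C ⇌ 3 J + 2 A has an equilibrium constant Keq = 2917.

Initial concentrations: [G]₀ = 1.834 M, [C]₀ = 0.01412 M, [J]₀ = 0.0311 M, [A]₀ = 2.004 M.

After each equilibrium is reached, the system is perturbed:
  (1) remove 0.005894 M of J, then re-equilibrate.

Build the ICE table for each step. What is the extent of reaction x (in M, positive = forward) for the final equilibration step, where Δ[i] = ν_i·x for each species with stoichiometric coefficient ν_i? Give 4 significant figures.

x = 1.1311e-04 M

Q₀ = 6.956 vs Keq = 2917 ⇒ Q<K, forward
Step 1:
                    G           C           J           A
  Initial       1.834     0.01412      0.0311       2.004
  Change     -0.01151    -0.01151     0.01151    0.007675
  Equil         1.822    0.002608     0.04261       2.012
  solve Keq expr → x = 0.003837; check Q = 2917
Then remove 0.005894 M of J.
Step 2:
                    G           C           J           A
  Initial       1.822    0.002608     0.03672       2.012
  Change  -3.3934e-04 -3.3934e-04  3.3934e-04  2.2622e-04
  Equil         1.822    0.002268     0.03706       2.012
  solve Keq expr → x = 1.1311e-04; check Q = 2917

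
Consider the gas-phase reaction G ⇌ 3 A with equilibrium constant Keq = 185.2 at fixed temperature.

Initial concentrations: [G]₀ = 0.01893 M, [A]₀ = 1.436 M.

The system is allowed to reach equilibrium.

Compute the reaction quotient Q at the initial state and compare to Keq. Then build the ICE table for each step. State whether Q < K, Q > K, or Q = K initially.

Q₀ = 156.4; Q < K (proceeds forward)

Q₀ = 156.4 vs Keq = 185.2 ⇒ Q<K, forward
Step 1:
                  G         A
  init      0.01893     1.436
  Δ       -0.002672  0.008015
  eq        0.01626     1.444
  solve Keq expr → x = 0.002672; check Q = 185.2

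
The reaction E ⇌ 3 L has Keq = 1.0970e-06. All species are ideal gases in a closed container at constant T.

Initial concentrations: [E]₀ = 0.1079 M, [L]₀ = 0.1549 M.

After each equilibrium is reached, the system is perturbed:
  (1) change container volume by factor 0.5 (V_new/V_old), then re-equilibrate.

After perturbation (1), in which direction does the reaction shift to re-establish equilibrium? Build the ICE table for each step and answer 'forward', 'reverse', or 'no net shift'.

Q₀ = 0.03445 vs Keq = 1.0970e-06 ⇒ Q>K, reverse
Step 1:
                   E          L
  init        0.1079     0.1549
  Δ          0.04978    -0.1493
  eq          0.1577   0.005572
  solve Keq expr → x = -0.04978; check Q = 1.0970e-06
Then change container volume by factor 0.5 (V_new/V_old).
Step 2:
                   E          L
  init        0.3154    0.01114
  Δ         0.001371  -0.004113
  eq          0.3167    0.00703
  solve Keq expr → x = -0.001371; check Q = 1.0970e-06

Direction: reverse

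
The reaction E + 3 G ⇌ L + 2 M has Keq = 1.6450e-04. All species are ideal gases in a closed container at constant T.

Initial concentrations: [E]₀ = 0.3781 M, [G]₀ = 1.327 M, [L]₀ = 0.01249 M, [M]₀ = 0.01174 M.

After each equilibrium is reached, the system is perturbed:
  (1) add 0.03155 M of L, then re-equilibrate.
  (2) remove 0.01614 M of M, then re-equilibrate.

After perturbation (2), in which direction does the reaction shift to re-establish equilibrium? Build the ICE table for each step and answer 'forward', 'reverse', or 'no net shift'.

Direction: forward

Q₀ = 1.9484e-06 vs Keq = 1.6450e-04 ⇒ Q<K, forward
Step 1:
                  E         G         L         M
  Initial    0.3781     1.327   0.01249   0.01174
  Change   -0.02284  -0.06852   0.02284   0.04568
  Equil      0.3553     1.258   0.03533   0.05742
  solve Keq expr → x = 0.02284; check Q = 1.6450e-04
Then add 0.03155 M of L.
Step 2:
                  E         G         L         M
  Initial    0.3553     1.258   0.06688   0.05742
  Change   0.006139   0.01842 -0.006139  -0.01228
  Equil      0.3614     1.277   0.06074   0.04514
  solve Keq expr → x = -0.006139; check Q = 1.6450e-04
Then remove 0.01614 M of M.
Step 3:
                  E         G         L         M
  Initial    0.3614     1.277   0.06074     0.029
  Change  -0.006319  -0.01896  0.006319   0.01264
  Equil      0.3551     1.258   0.06706   0.04164
  solve Keq expr → x = 0.006319; check Q = 1.6450e-04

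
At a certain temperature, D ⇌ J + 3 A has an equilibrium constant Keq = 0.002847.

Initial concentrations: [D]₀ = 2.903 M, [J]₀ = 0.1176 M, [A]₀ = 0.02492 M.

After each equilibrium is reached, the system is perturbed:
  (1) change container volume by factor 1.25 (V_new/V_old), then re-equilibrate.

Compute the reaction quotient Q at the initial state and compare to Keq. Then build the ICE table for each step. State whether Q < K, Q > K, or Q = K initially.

Q₀ = 6.2691e-07 vs Keq = 0.002847 ⇒ Q<K, forward
Step 1:
                   D          J          A
  Initial      2.903     0.1176    0.02492
  Change     -0.1021     0.1021     0.3062
  Equil        2.801     0.2197     0.3311
  solve Keq expr → x = 0.1021; check Q = 0.002847
Then change container volume by factor 1.25 (V_new/V_old).
Step 2:
                   D          J          A
  Initial      2.241     0.1757     0.2649
  Change    -0.01821    0.01821    0.05464
  Equil        2.223     0.1939     0.3195
  solve Keq expr → x = 0.01821; check Q = 0.002847

Q₀ = 6.2691e-07; Q < K (proceeds forward)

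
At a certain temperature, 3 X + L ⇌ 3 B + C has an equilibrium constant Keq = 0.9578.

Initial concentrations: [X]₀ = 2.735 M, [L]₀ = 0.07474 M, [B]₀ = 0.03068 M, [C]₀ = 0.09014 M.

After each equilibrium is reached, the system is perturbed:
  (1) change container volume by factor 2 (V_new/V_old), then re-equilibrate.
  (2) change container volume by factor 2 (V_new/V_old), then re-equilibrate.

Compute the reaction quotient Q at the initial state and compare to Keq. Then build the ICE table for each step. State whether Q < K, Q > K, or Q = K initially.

Q₀ = 1.7024e-06 vs Keq = 0.9578 ⇒ Q<K, forward
Step 1:
                    X           L           B           C
  Initial       2.735     0.07474     0.03068     0.09014
  Change      -0.2237    -0.07456      0.2237     0.07456
  Equil         2.511  1.7868e-04      0.2544      0.1647
  solve Keq expr → x = 0.07456; check Q = 0.9578
Then change container volume by factor 2 (V_new/V_old).
Step 2:
                    X           L           B           C
  Initial       1.256  8.9342e-05      0.1272     0.08235
  Change            0           0           0           0
  Equil         1.256  8.9342e-05      0.1272     0.08235
  solve Keq expr → x = 0; check Q = 0.9578
Then change container volume by factor 2 (V_new/V_old).
Step 3:
                    X           L           B           C
  Initial      0.6278  4.4671e-05     0.06359     0.04118
  Change            0           0           0           0
  Equil        0.6278  4.4671e-05     0.06359     0.04118
  solve Keq expr → x = 0; check Q = 0.9578

Q₀ = 1.7024e-06; Q < K (proceeds forward)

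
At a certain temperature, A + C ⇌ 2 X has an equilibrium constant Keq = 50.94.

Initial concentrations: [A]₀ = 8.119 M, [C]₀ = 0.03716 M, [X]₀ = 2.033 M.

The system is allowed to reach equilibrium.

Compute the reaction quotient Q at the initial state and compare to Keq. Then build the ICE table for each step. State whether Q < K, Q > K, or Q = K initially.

Q₀ = 13.7 vs Keq = 50.94 ⇒ Q<K, forward
Step 1:
                    A           C           X
  Initial       8.119     0.03716       2.033
  Change      -0.0266     -0.0266      0.0532
  Equil         8.092     0.01056       2.086
  solve Keq expr → x = 0.0266; check Q = 50.94

Q₀ = 13.7; Q < K (proceeds forward)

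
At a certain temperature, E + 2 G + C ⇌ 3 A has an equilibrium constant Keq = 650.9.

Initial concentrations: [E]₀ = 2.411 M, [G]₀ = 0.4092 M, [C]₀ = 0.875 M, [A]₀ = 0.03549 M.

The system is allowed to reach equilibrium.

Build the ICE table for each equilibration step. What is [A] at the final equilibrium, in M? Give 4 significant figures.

Q₀ = 1.2654e-04 vs Keq = 650.9 ⇒ Q<K, forward
Step 1:
                   E          G          C          A
  Initial      2.411     0.4092      0.875    0.03549
  Change     -0.1967    -0.3934    -0.1967     0.5901
  Equil        2.214    0.01582     0.6783     0.6256
  solve Keq expr → x = 0.1967; check Q = 650.9

[A]_eq = 0.6256 M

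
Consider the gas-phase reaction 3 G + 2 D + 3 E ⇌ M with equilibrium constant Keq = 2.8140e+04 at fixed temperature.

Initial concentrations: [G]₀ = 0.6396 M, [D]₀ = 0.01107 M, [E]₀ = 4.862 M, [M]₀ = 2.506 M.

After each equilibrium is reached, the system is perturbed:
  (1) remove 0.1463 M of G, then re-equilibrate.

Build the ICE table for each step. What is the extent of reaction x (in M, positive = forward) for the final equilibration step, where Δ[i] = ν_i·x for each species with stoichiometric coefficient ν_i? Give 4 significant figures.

x = -4.3299e-04 M

Q₀ = 680 vs Keq = 2.8140e+04 ⇒ Q<K, forward
Step 1:
                    G           D           E           M
  I            0.6396     0.01107       4.862       2.506
  C          -0.01392   -0.009282    -0.01392    0.004641
  E            0.6257    0.001788       4.848       2.511
  solve Keq expr → x = 0.004641; check Q = 2.8140e+04
Then remove 0.1463 M of G.
Step 2:
                    G           D           E           M
  I            0.4794    0.001788       4.848       2.511
  C          0.001299  8.6597e-04    0.001299 -4.3299e-04
  E            0.4807    0.002654       4.849        2.51
  solve Keq expr → x = -4.3299e-04; check Q = 2.8140e+04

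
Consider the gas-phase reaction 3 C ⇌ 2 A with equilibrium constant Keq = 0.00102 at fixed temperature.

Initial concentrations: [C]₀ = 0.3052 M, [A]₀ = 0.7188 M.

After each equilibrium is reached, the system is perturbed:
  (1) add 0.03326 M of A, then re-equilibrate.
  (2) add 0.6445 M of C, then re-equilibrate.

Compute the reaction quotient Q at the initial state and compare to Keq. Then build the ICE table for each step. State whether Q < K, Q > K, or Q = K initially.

Q₀ = 18.17; Q > K (proceeds reverse)

Q₀ = 18.17 vs Keq = 0.00102 ⇒ Q>K, reverse
Step 1:
                  C         A
  Initial    0.3052    0.7188
  Change      1.006   -0.6708
  Equil       1.311   0.04797
  solve Keq expr → x = -0.3354; check Q = 0.00102
Then add 0.03326 M of A.
Step 2:
                  C         A
  Initial     1.311   0.08123
  Change    0.04607  -0.03071
  Equil       1.358   0.05051
  solve Keq expr → x = -0.01536; check Q = 0.00102
Then add 0.6445 M of C.
Step 3:
                  C         A
  Initial     2.002   0.05051
  Change   -0.05444   0.03629
  Equil       1.948    0.0868
  solve Keq expr → x = 0.01815; check Q = 0.00102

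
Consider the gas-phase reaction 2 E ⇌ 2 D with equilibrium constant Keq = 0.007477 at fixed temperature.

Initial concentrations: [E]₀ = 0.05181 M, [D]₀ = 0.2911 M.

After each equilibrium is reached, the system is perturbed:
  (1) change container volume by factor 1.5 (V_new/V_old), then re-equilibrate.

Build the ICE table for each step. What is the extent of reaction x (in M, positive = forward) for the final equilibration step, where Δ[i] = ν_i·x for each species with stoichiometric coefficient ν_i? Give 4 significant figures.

x = 0 M

Q₀ = 31.57 vs Keq = 0.007477 ⇒ Q>K, reverse
Step 1:
                  E         D
  init      0.05181    0.2911
  Δ          0.2638   -0.2638
  eq         0.3156   0.02729
  solve Keq expr → x = -0.1319; check Q = 0.007477
Then change container volume by factor 1.5 (V_new/V_old).
Step 2:
                  E         D
  init       0.2104   0.01819
  Δ               0         0
  eq         0.2104   0.01819
  solve Keq expr → x = 0; check Q = 0.007477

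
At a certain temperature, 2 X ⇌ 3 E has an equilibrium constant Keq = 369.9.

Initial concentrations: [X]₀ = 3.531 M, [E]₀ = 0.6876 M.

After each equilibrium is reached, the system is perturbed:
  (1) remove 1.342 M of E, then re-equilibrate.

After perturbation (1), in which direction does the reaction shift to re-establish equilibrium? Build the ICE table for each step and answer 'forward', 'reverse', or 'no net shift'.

Q₀ = 0.02607 vs Keq = 369.9 ⇒ Q<K, forward
Step 1:
                   X          E
  Initial      3.531     0.6876
  Change      -2.934      4.401
  Equil       0.5969      5.089
  solve Keq expr → x = 1.467; check Q = 369.9
Then remove 1.342 M of E.
Step 2:
                   X          E
  Initial     0.5969      3.747
  Change     -0.1786     0.2679
  Equil       0.4183      4.015
  solve Keq expr → x = 0.08931; check Q = 369.9

Direction: forward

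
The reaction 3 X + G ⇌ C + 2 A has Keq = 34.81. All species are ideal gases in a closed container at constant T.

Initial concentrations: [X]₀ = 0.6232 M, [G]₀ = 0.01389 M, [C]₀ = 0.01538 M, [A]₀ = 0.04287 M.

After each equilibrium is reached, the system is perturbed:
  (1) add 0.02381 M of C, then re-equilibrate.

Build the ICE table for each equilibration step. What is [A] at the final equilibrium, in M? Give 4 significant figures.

Q₀ = 0.008408 vs Keq = 34.81 ⇒ Q<K, forward
Step 1:
                  X         G         C         A
  I          0.6232   0.01389   0.01538   0.04287
  C        -0.04161  -0.01387   0.01387   0.02774
  E          0.5816 2.1293e-05   0.02925   0.07061
  solve Keq expr → x = 0.01387; check Q = 34.81
Then add 0.02381 M of C.
Step 2:
                  X         G         C         A
  I          0.5816 2.1293e-05   0.05306   0.07061
  C       5.1820e-05 1.7273e-05 -1.7273e-05 -3.4546e-05
  E          0.5816 3.8567e-05   0.05304   0.07057
  solve Keq expr → x = -1.7273e-05; check Q = 34.81

[A]_eq = 0.07057 M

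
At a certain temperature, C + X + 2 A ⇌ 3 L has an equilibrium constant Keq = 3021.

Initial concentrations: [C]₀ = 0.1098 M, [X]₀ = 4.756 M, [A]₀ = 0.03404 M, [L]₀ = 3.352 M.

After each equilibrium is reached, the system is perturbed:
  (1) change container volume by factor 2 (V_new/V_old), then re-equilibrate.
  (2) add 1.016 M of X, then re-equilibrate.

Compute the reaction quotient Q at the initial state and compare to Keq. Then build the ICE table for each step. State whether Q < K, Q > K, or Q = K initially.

Q₀ = 6.2243e+04; Q > K (proceeds reverse)

Q₀ = 6.2243e+04 vs Keq = 3021 ⇒ Q>K, reverse
Step 1:
                   C          X          A          L
  init        0.1098      4.756    0.03404      3.352
  Δ          0.04412    0.04412    0.08824    -0.1324
  eq          0.1539        4.8     0.1223       3.22
  solve Keq expr → x = -0.04412; check Q = 3021
Then change container volume by factor 2 (V_new/V_old).
Step 2:
                   C          X          A          L
  init       0.07696        2.4    0.06114       1.61
  Δ         0.009176   0.009176    0.01835   -0.02753
  eq         0.08614      2.409    0.07949      1.582
  solve Keq expr → x = -0.009176; check Q = 3021
Then add 1.016 M of X.
Step 3:
                   C          X          A          L
  init       0.08614      3.425    0.07949      1.582
  Δ        -0.004913  -0.004913  -0.009826    0.01474
  eq         0.08122       3.42    0.06967      1.597
  solve Keq expr → x = 0.004913; check Q = 3021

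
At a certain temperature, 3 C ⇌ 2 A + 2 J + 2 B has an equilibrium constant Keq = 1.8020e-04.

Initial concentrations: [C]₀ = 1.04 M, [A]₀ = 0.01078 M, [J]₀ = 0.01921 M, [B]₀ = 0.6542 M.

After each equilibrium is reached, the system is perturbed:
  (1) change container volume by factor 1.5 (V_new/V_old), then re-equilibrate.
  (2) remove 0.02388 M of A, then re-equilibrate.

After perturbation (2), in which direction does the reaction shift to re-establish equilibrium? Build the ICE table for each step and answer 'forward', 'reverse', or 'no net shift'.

Q₀ = 1.6316e-08 vs Keq = 1.8020e-04 ⇒ Q<K, forward
Step 1:
                   C          A          J          B
  I             1.04    0.01078    0.01921     0.6542
  C          -0.1589     0.1059     0.1059     0.1059
  E           0.8811     0.1167     0.1251     0.7601
  solve Keq expr → x = 0.05297; check Q = 1.8020e-04
Then change container volume by factor 1.5 (V_new/V_old).
Step 2:
                   C          A          J          B
  I           0.5874    0.07781    0.08343     0.5068
  C         -0.03276    0.02184    0.02184    0.02184
  E           0.5546    0.09965     0.1053     0.5286
  solve Keq expr → x = 0.01092; check Q = 1.8020e-04
Then remove 0.02388 M of A.
Step 3:
                   C          A          J          B
  I           0.5546    0.07577     0.1053     0.5286
  C         -0.01496   0.009976   0.009976   0.009976
  E           0.5397    0.08575     0.1152     0.5386
  solve Keq expr → x = 0.004988; check Q = 1.8020e-04

Direction: forward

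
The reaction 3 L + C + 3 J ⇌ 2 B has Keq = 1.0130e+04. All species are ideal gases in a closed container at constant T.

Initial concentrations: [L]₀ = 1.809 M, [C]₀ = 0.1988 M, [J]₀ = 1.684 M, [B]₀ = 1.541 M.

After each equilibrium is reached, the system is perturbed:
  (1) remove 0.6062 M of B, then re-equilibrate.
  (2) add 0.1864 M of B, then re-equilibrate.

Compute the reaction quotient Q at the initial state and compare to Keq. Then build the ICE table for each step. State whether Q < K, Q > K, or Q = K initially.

Q₀ = 0.4225; Q < K (proceeds forward)

Q₀ = 0.4225 vs Keq = 1.0130e+04 ⇒ Q<K, forward
Step 1:
                  L         C         J         B
  I           1.809    0.1988     1.684     1.541
  C         -0.5959   -0.1986   -0.5959    0.3973
  E           1.213 1.6127e-04     1.088     1.938
  solve Keq expr → x = 0.1986; check Q = 1.0130e+04
Then remove 0.6062 M of B.
Step 2:
                  L         C         J         B
  I           1.213 1.6127e-04     1.088     1.332
  C       -2.5494e-04 -8.4981e-05 -2.5494e-04 1.6996e-04
  E           1.213 7.6292e-05     1.088     1.332
  solve Keq expr → x = 8.4981e-05; check Q = 1.0130e+04
Then add 0.1864 M of B.
Step 3:
                  L         C         J         B
  I           1.213 7.6292e-05     1.088     1.519
  C       6.8402e-05 2.2801e-05 6.8402e-05 -4.5602e-05
  E           1.213 9.9093e-05     1.088     1.519
  solve Keq expr → x = -2.2801e-05; check Q = 1.0130e+04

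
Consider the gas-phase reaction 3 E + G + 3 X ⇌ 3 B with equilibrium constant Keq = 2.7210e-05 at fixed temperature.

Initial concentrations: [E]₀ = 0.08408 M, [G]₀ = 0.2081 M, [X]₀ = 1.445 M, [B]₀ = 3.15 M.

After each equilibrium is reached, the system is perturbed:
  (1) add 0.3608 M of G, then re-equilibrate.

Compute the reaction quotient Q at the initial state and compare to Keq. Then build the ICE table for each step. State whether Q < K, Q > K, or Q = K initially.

Q₀ = 8.3749e+04; Q > K (proceeds reverse)

Q₀ = 8.3749e+04 vs Keq = 2.7210e-05 ⇒ Q>K, reverse
Step 1:
                    E           G           X           B
  Initial     0.08408      0.2081       1.445        3.15
  Change        2.772      0.9241       2.772      -2.772
  Equil         2.856       1.132       4.217      0.3776
  solve Keq expr → x = -0.9241; check Q = 2.7210e-05
Then add 0.3608 M of G.
Step 2:
                    E           G           X           B
  Initial       2.856       1.493       4.217      0.3776
  Change     -0.02866   -0.009555    -0.02866     0.02866
  Equil         2.828       1.483       4.189      0.4063
  solve Keq expr → x = 0.009555; check Q = 2.7210e-05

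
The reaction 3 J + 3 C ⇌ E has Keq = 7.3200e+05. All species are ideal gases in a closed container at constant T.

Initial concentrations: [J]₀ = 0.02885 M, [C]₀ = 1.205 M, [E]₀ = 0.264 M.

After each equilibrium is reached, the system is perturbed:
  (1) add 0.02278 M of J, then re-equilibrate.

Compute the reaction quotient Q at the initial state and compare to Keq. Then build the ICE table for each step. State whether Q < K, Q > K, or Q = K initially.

Q₀ = 6284; Q < K (proceeds forward)

Q₀ = 6284 vs Keq = 7.3200e+05 ⇒ Q<K, forward
Step 1:
                   J          C          E
  init       0.02885      1.205      0.264
  Δ         -0.02277   -0.02277   0.007591
  eq        0.006078      1.182     0.2716
  solve Keq expr → x = 0.007591; check Q = 7.3200e+05
Then add 0.02278 M of J.
Step 2:
                   J          C          E
  init       0.02886      1.182     0.2716
  Δ          -0.0226    -0.0226   0.007535
  eq        0.006253       1.16     0.2791
  solve Keq expr → x = 0.007535; check Q = 7.3200e+05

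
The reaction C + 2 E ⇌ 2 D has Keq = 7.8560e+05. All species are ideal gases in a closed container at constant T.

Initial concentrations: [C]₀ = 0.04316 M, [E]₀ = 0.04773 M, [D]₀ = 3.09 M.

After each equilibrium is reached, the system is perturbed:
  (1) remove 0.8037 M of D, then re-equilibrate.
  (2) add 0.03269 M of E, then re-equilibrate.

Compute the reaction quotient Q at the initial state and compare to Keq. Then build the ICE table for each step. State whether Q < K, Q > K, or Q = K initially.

Q₀ = 9.7107e+04; Q < K (proceeds forward)

Q₀ = 9.7107e+04 vs Keq = 7.8560e+05 ⇒ Q<K, forward
Step 1:
                    C           E           D
  init        0.04316     0.04773        3.09
  Δ          -0.01363    -0.02726     0.02726
  eq          0.02953     0.02047       3.117
  solve Keq expr → x = 0.01363; check Q = 7.8560e+05
Then remove 0.8037 M of D.
Step 2:
                    C           E           D
  init        0.02953     0.02047       2.314
  Δ         -0.002307   -0.004615    0.004615
  eq          0.02722     0.01585       2.318
  solve Keq expr → x = 0.002307; check Q = 7.8560e+05
Then add 0.03269 M of E.
Step 3:
                    C           E           D
  init        0.02722     0.04854       2.318
  Δ          -0.01313    -0.02626     0.02626
  eq          0.01409     0.02228       2.344
  solve Keq expr → x = 0.01313; check Q = 7.8560e+05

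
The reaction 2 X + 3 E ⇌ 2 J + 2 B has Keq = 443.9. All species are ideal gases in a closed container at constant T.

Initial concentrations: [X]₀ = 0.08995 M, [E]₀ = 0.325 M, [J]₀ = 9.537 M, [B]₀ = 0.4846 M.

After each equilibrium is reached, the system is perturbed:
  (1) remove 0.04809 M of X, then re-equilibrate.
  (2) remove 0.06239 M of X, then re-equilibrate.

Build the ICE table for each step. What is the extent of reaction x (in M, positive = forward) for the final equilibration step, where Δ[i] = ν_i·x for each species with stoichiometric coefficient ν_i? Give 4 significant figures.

Q₀ = 7.6902e+04 vs Keq = 443.9 ⇒ Q>K, reverse
Step 1:
                  X         E         J         B
  I         0.08995     0.325     9.537    0.4846
  C          0.1881    0.2822   -0.1881   -0.1881
  E          0.2781    0.6072     9.349    0.2965
  solve Keq expr → x = -0.09406; check Q = 443.9
Then remove 0.04809 M of X.
Step 2:
                  X         E         J         B
  I            0.23    0.6072     9.349    0.2965
  C         0.01664   0.02497  -0.01664  -0.01664
  E          0.2466    0.6321     9.332    0.2798
  solve Keq expr → x = -0.008322; check Q = 443.9
Then remove 0.06239 M of X.
Step 3:
                  X         E         J         B
  I          0.1842    0.6321     9.332    0.2798
  C          0.0235   0.03525   -0.0235   -0.0235
  E          0.2077    0.6674     9.309    0.2563
  solve Keq expr → x = -0.01175; check Q = 443.9

x = -0.01175 M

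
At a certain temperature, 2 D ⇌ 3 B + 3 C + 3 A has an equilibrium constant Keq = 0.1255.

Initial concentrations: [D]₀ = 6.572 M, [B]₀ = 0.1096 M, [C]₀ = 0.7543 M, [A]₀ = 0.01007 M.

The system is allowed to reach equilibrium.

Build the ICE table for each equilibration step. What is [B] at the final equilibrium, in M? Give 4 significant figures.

Q₀ = 1.3358e-11 vs Keq = 0.1255 ⇒ Q<K, forward
Step 1:
                   D          B          C          A
  init         6.572     0.1096     0.7543    0.01007
  Δ          -0.6197     0.9296     0.9296     0.9296
  eq           5.952      1.039      1.684     0.9397
  solve Keq expr → x = 0.3099; check Q = 0.1255

[B]_eq = 1.039 M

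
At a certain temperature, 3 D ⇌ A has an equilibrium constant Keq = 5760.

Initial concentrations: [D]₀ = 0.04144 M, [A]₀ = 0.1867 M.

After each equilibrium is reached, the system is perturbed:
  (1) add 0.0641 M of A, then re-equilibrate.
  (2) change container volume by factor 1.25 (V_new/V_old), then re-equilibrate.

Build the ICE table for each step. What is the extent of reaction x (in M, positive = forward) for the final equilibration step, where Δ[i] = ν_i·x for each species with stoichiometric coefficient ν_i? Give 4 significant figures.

x = -0.001482 M

Q₀ = 2624 vs Keq = 5760 ⇒ Q<K, forward
Step 1:
                    D           A
  Initial     0.04144      0.1867
  Change    -0.009379    0.003126
  Equil       0.03206      0.1898
  solve Keq expr → x = 0.003126; check Q = 5760
Then add 0.0641 M of A.
Step 2:
                    D           A
  Initial     0.03206      0.2539
  Change     0.003215   -0.001072
  Equil       0.03528      0.2529
  solve Keq expr → x = -0.001072; check Q = 5760
Then change container volume by factor 1.25 (V_new/V_old).
Step 3:
                    D           A
  Initial     0.02822      0.2023
  Change     0.004446   -0.001482
  Equil       0.03267      0.2008
  solve Keq expr → x = -0.001482; check Q = 5760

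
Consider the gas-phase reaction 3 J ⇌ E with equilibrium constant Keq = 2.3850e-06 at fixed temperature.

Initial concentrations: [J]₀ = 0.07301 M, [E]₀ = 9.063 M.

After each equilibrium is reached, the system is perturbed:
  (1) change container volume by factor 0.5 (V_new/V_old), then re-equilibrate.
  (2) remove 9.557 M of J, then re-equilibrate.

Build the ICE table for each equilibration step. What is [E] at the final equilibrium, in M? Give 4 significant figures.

Q₀ = 2.3288e+04 vs Keq = 2.3850e-06 ⇒ Q>K, reverse
Step 1:
                  J         E
  init      0.07301     9.063
  Δ           27.05    -9.015
  eq          27.12   0.04757
  solve Keq expr → x = -9.015; check Q = 2.3850e-06
Then change container volume by factor 0.5 (V_new/V_old).
Step 2:
                  J         E
  init        54.24   0.09514
  Δ         -0.8061    0.2687
  eq          53.43    0.3638
  solve Keq expr → x = 0.2687; check Q = 2.3850e-06
Then remove 9.557 M of J.
Step 3:
                  J         E
  init        43.88    0.3638
  Δ          0.4676   -0.1559
  eq          44.34     0.208
  solve Keq expr → x = -0.1559; check Q = 2.3850e-06

[E]_eq = 0.208 M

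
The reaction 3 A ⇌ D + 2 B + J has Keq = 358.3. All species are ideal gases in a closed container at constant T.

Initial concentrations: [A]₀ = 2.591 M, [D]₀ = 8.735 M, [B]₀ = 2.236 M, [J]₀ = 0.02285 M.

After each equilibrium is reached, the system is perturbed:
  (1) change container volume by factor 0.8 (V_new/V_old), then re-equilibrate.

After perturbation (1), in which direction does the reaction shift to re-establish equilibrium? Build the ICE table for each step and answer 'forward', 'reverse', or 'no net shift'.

Direction: reverse

Q₀ = 0.05737 vs Keq = 358.3 ⇒ Q<K, forward
Step 1:
                   A          D          B          J
  Initial      2.591      8.735      2.236    0.02285
  Change      -1.981     0.6604      1.321     0.6604
  Equil       0.6097      9.395      3.557     0.6833
  solve Keq expr → x = 0.6604; check Q = 358.3
Then change container volume by factor 0.8 (V_new/V_old).
Step 2:
                   A          D          B          J
  Initial     0.7622      11.74      4.446     0.8541
  Change     0.04917   -0.01639   -0.03278   -0.01639
  Equil       0.8113      11.73      4.413     0.8377
  solve Keq expr → x = -0.01639; check Q = 358.3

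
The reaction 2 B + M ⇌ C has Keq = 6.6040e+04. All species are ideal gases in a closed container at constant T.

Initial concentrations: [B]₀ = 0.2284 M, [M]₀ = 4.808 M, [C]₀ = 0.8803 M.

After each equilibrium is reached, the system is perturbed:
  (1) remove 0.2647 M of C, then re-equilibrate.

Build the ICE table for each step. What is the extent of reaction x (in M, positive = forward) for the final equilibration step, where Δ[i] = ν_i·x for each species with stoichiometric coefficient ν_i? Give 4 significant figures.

Q₀ = 3.51 vs Keq = 6.6040e+04 ⇒ Q<K, forward
Step 1:
                  B         M         C
  init       0.2284     4.808    0.8803
  Δ         -0.2266   -0.1133    0.1133
  eq        0.00179     4.695    0.9936
  solve Keq expr → x = 0.1133; check Q = 6.6040e+04
Then remove 0.2647 M of C.
Step 2:
                  B         M         C
  init      0.00179     4.695    0.7289
  Δ       -2.5673e-04 -1.2837e-04 1.2837e-04
  eq       0.001533     4.695     0.729
  solve Keq expr → x = 1.2837e-04; check Q = 6.6040e+04

x = 1.2837e-04 M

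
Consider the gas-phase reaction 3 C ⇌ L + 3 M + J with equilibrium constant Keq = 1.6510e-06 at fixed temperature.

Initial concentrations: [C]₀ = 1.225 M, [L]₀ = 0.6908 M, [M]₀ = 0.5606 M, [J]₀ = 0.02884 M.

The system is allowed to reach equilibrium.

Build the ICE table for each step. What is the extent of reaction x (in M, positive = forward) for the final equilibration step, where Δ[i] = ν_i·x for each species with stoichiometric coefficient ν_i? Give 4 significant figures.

x = -0.02879 M

Q₀ = 0.001909 vs Keq = 1.6510e-06 ⇒ Q>K, reverse
Step 1:
                  C         L         M         J
  I           1.225    0.6908    0.5606   0.02884
  C         0.08636  -0.02879  -0.08636  -0.02879
  E           1.311     0.662    0.4742 5.2730e-05
  solve Keq expr → x = -0.02879; check Q = 1.6510e-06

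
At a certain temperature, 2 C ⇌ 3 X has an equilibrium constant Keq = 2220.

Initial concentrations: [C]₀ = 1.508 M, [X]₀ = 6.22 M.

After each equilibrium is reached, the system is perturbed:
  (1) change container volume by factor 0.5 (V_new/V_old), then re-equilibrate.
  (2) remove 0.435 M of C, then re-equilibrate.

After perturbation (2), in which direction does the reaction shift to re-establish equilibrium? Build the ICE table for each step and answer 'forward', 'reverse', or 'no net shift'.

Q₀ = 105.8 vs Keq = 2220 ⇒ Q<K, forward
Step 1:
                    C           X
  I             1.508        6.22
  C            -1.047        1.57
  E            0.4614        7.79
  solve Keq expr → x = 0.5233; check Q = 2220
Then change container volume by factor 0.5 (V_new/V_old).
Step 2:
                    C           X
  I            0.9229       15.58
  C             0.322     -0.4831
  E             1.245        15.1
  solve Keq expr → x = -0.161; check Q = 2220
Then remove 0.435 M of C.
Step 3:
                    C           X
  I            0.8099        15.1
  C            0.3674     -0.5512
  E             1.177       14.55
  solve Keq expr → x = -0.1837; check Q = 2220

Direction: reverse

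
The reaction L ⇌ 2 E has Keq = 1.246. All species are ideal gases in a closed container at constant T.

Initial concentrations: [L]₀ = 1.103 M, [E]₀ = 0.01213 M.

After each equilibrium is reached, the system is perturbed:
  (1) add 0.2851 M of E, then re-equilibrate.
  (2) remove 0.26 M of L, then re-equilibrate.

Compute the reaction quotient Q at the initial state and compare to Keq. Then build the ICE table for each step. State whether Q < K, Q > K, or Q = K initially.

Q₀ = 1.3340e-04; Q < K (proceeds forward)

Q₀ = 1.3340e-04 vs Keq = 1.246 ⇒ Q<K, forward
Step 1:
                   L          E
  Initial      1.103    0.01213
  Change     -0.4462     0.8925
  Equil       0.6568     0.9046
  solve Keq expr → x = 0.4462; check Q = 1.246
Then add 0.2851 M of E.
Step 2:
                   L          E
  Initial     0.6568       1.19
  Change      0.1071    -0.2141
  Equil       0.7638     0.9756
  solve Keq expr → x = -0.1071; check Q = 1.246
Then remove 0.26 M of L.
Step 3:
                   L          E
  Initial     0.5038     0.9756
  Change     0.06635    -0.1327
  Equil       0.5702     0.8429
  solve Keq expr → x = -0.06635; check Q = 1.246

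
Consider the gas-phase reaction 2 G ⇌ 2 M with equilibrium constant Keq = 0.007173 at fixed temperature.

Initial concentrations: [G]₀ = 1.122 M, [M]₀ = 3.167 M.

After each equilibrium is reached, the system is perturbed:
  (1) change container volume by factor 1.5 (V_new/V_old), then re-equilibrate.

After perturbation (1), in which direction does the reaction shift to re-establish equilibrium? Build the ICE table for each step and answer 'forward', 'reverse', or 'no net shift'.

Direction: no net shift

Q₀ = 7.967 vs Keq = 0.007173 ⇒ Q>K, reverse
Step 1:
                   G          M
  Initial      1.122      3.167
  Change       2.832     -2.832
  Equil        3.954     0.3349
  solve Keq expr → x = -1.416; check Q = 0.007173
Then change container volume by factor 1.5 (V_new/V_old).
Step 2:
                   G          M
  Initial      2.636     0.2233
  Change           0          0
  Equil        2.636     0.2233
  solve Keq expr → x = 0; check Q = 0.007173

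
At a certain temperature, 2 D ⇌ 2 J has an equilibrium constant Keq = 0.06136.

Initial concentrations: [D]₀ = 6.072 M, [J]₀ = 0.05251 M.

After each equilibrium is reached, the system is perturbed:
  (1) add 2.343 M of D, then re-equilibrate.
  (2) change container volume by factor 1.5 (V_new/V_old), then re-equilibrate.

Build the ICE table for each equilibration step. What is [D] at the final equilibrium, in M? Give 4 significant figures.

Q₀ = 7.4786e-05 vs Keq = 0.06136 ⇒ Q<K, forward
Step 1:
                    D           J
  Initial       6.072     0.05251
  Change       -1.163       1.163
  Equil         4.909       1.216
  solve Keq expr → x = 0.5817; check Q = 0.06136
Then add 2.343 M of D.
Step 2:
                    D           J
  Initial       7.252       1.216
  Change      -0.4652      0.4652
  Equil         6.786       1.681
  solve Keq expr → x = 0.2326; check Q = 0.06136
Then change container volume by factor 1.5 (V_new/V_old).
Step 3:
                    D           J
  Initial       4.524       1.121
  Change            0           0
  Equil         4.524       1.121
  solve Keq expr → x = 0; check Q = 0.06136

[D]_eq = 4.524 M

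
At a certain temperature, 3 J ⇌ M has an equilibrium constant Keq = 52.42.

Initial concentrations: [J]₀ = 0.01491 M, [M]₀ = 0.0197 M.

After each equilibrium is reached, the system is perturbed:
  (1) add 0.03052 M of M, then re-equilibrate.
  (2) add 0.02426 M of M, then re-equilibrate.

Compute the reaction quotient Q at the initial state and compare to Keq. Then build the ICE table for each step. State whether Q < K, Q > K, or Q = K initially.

Q₀ = 5943 vs Keq = 52.42 ⇒ Q>K, reverse
Step 1:
                   J          M
  Initial    0.01491     0.0197
  Change     0.03705   -0.01235
  Equil      0.05196   0.007352
  solve Keq expr → x = -0.01235; check Q = 52.42
Then add 0.03052 M of M.
Step 2:
                   J          M
  Initial    0.05196    0.03787
  Change     0.02929  -0.009762
  Equil      0.08124    0.02811
  solve Keq expr → x = -0.009762; check Q = 52.42
Then add 0.02426 M of M.
Step 3:
                   J          M
  Initial    0.08124    0.05237
  Change     0.01536  -0.005119
  Equil       0.0966    0.04725
  solve Keq expr → x = -0.005119; check Q = 52.42

Q₀ = 5943; Q > K (proceeds reverse)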